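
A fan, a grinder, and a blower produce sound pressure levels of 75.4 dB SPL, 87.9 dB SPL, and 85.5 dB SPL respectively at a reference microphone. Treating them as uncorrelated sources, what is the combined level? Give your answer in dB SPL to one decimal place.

For uncorrelated sources the intensities add, so convert each level to linear form, sum, and take 10·log₁₀ of the total.
Σ 10^(L/10) = 10^(75.4/10) + 10^(87.9/10) + 10^(85.5/10) = 1.006e+09.
L_total = 10·log₁₀(1.006e+09) = 90.03 dB SPL.

90.0 dB SPL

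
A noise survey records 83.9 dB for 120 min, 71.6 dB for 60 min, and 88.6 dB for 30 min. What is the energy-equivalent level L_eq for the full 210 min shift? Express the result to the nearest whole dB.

84 dB

The energy average is taken in the linear domain: L_eq = 10·log₁₀[(Σ tᵢ·10^(Lᵢ/10))/T], T = 210 min.
Σ tᵢ·10^(Lᵢ/10) = 120·10^(83.9/10) + 60·10^(71.6/10) + 30·10^(88.6/10) = 5.206e+10.
L_eq = 10·log₁₀(5.206e+10/210) = 83.94 dB.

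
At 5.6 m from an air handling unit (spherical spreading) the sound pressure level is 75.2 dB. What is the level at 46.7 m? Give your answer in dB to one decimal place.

For a point source, L₂ = L₁ − 20·log₁₀(r₂/r₁).
L₂ = 75.2 − 20·log₁₀(46.7/5.6) = 75.2 − 18.423 = 56.78 dB.

56.8 dB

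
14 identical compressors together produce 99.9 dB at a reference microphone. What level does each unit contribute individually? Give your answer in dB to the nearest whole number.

For N identical incoherent sources L_total = L₁ + 10·log₁₀ N, so L₁ = 99.9 − 10·log₁₀(14) = 99.9 − 11.461.

88 dB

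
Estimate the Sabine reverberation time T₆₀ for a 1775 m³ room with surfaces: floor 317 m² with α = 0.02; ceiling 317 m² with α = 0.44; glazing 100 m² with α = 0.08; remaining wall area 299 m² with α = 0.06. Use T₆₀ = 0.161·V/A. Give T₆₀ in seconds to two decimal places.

1.66 s

Summing Sᵢαᵢ: 317·0.02 + 317·0.44 + 100·0.08 + 299·0.06 = 171.76 m².
T₆₀ = 0.161·V/A = 0.161·1775/171.76 = 1.664 s.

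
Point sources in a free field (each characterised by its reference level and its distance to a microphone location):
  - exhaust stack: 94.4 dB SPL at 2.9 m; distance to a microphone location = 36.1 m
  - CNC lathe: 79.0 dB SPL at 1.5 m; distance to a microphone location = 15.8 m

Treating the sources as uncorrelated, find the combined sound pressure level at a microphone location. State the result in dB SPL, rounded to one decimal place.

Propagate each source to the receiver with L = L_ref − 20·log₁₀(r/r_ref), then add intensities.
exhaust stack: 94.4 − 20·log₁₀(36.1/2.9) = 94.4 − 21.90 = 72.50 dB SPL.
CNC lathe: 79.0 − 20·log₁₀(15.8/1.5) = 79.0 − 20.45 = 58.55 dB SPL.
Σ 10^(L/10) = 1.849e+07 → L_total = 10·log₁₀(1.849e+07) = 72.67 dB SPL.

72.7 dB SPL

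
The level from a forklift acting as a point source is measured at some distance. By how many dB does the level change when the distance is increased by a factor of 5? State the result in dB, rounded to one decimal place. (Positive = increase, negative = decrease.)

With spherical spreading the level changes by −20·log₁₀(r₂/r₁).
ΔL = −20·log₁₀(5) = -13.98 dB.

-14.0 dB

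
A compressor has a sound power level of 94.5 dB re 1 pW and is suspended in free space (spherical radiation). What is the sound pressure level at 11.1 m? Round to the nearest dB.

The power spreads over a sphere of area 4π·r², so L_p = L_w − 10·log₁₀(4π·r²).
4π·r² = 1548 m², 10·log₁₀ of that is 31.899 dB.
L_p = 94.5 − 31.899 = 62.60 dB.

63 dB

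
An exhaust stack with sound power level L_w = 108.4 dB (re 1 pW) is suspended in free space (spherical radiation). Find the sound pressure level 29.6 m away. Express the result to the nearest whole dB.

68 dB

The power spreads over a sphere of area 4π·r², so L_p = L_w − 10·log₁₀(4π·r²).
4π·r² = 1.101e+04 m², 10·log₁₀ of that is 40.418 dB.
L_p = 108.4 − 40.418 = 67.98 dB.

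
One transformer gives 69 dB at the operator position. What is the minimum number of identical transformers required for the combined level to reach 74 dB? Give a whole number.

4

N identical sources give L₁ + 10·log₁₀ N, so require 10·log₁₀ N ≥ 74 − 69 = 5.0 dB.
N ≥ 10^(5.0/10) = 3.162, so N = 4.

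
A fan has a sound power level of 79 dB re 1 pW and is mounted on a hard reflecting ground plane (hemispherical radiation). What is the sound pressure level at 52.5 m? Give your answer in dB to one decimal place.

The power spreads over a hemisphere of area 2π·r², so L_p = L_w − 10·log₁₀(2π·r²).
2π·r² = 1.732e+04 m², 10·log₁₀ of that is 42.385 dB.
L_p = 79 − 42.385 = 36.62 dB.

36.6 dB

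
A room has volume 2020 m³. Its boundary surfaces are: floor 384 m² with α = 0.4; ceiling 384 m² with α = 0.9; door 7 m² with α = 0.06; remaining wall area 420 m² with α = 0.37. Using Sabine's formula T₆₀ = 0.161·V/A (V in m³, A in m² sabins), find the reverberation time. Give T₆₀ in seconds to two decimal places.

0.50 s

A = Σ Sᵢαᵢ = 384·0.4 + 384·0.9 + 7·0.06 + 420·0.37 = 655.02 m².
T₆₀ = 0.161 × 2020 / 655.02 = 0.497 s.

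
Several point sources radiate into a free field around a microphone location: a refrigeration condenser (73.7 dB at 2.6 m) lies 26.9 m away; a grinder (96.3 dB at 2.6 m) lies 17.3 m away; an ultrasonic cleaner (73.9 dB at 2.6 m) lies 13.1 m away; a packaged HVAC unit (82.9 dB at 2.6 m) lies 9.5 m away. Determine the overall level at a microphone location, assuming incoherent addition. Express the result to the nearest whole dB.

80 dB

Propagate each source to the receiver with L = L_ref − 20·log₁₀(r/r_ref), then add intensities.
refrigeration condenser: 73.7 − 20·log₁₀(26.9/2.6) = 73.7 − 20.30 = 53.40 dB.
grinder: 96.3 − 20·log₁₀(17.3/2.6) = 96.3 − 16.46 = 79.84 dB.
ultrasonic cleaner: 73.9 − 20·log₁₀(13.1/2.6) = 73.9 − 14.05 = 59.85 dB.
packaged HVAC unit: 82.9 − 20·log₁₀(9.5/2.6) = 82.9 − 11.26 = 71.64 dB.
Σ 10^(L/10) = 1.121e+08 → L_total = 10·log₁₀(1.121e+08) = 80.50 dB.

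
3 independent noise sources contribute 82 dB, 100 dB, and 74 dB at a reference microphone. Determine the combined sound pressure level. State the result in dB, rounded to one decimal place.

100.1 dB

For uncorrelated sources the intensities add, so convert each level to linear form, sum, and take 10·log₁₀ of the total.
Σ 10^(L/10) = 10^(82/10) + 10^(100/10) + 10^(74/10) = 1.018e+10.
L_total = 10·log₁₀(1.018e+10) = 100.08 dB.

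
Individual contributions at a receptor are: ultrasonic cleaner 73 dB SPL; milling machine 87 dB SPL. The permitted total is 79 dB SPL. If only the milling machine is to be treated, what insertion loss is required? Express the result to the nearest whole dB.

9 dB

The untreated sources together contribute 10^(73/10) = 1.995e+07, i.e. 73.00 dB SPL.
To meet 79 dB SPL overall, the treated milling machine may contribute at most 10^(79/10) − 1.995e+07 = 5.948e+07, i.e. 77.74 dB SPL.
Required insertion loss = 87 − 77.74 = 9.26 dB.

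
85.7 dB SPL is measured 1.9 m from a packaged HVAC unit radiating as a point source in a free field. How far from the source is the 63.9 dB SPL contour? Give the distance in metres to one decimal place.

23.4 m

The 21.8 dB drop corresponds to a distance ratio of 10^(21.8/20) for a point source.
r₂ = 1.9·10^((85.7−63.9)/20) = 1.9·10^(21.8/20) = 23.38 m.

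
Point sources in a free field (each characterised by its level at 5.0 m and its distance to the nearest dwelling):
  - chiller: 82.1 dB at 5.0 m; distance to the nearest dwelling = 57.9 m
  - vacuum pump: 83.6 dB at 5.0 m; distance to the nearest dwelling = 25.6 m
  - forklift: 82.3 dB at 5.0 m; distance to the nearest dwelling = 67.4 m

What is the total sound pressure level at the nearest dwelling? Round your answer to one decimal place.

Propagate each source to the receiver with L = L_ref − 20·log₁₀(r/r_ref), then add intensities.
chiller: 82.1 − 20·log₁₀(57.9/5.0) = 82.1 − 21.27 = 60.83 dB.
vacuum pump: 83.6 − 20·log₁₀(25.6/5.0) = 83.6 − 14.19 = 69.41 dB.
forklift: 82.3 − 20·log₁₀(67.4/5.0) = 82.3 − 22.59 = 59.71 dB.
Σ 10^(L/10) = 1.088e+07 → L_total = 10·log₁₀(1.088e+07) = 70.37 dB.

70.4 dB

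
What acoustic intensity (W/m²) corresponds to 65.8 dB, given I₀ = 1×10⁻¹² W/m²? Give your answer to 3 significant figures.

3.80e-06 W/m²

I/I₀ = 10^(65.8/10) = 3.802e+06, so I = 3.802e+06 × 10⁻¹² W/m².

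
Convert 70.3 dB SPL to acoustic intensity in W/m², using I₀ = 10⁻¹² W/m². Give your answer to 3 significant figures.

I/I₀ = 10^(70.3/10) = 1.072e+07, so I = 1.072e+07 × 10⁻¹² W/m².

1.07e-05 W/m²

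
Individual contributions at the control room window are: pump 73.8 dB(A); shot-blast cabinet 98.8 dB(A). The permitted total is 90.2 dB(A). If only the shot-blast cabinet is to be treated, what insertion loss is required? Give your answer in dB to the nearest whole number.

Everything except the shot-blast cabinet sums to 10^(73.8/10) = 2.399e+07 in linear terms, 73.80 dB(A).
To meet 90.2 dB(A) overall, the treated shot-blast cabinet may contribute at most 10^(90.2/10) − 2.399e+07 = 1.023e+09, i.e. 90.10 dB(A).
Required insertion loss = 98.8 − 90.10 = 8.70 dB.

9 dB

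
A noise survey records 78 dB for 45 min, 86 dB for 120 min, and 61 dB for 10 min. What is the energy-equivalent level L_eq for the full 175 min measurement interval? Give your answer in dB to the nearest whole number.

85 dB

The energy average is taken in the linear domain: L_eq = 10·log₁₀[(Σ tᵢ·10^(Lᵢ/10))/T], T = 175 min.
Σ tᵢ·10^(Lᵢ/10) = 45·10^(78/10) + 120·10^(86/10) + 10·10^(61/10) = 5.062e+10.
L_eq = 10·log₁₀(5.062e+10/175) = 84.61 dB.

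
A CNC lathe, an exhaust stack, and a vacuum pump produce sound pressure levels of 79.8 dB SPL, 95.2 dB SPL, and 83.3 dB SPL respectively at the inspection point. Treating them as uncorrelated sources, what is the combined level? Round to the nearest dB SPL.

96 dB SPL

Incoherent sources combine by intensity addition: L_total = 10·log₁₀(Σ 10^(L_i/10)).
Σ 10^(L/10) = 10^(79.8/10) + 10^(95.2/10) + 10^(83.3/10) = 3.621e+09.
L_total = 10·log₁₀(3.621e+09) = 95.59 dB SPL.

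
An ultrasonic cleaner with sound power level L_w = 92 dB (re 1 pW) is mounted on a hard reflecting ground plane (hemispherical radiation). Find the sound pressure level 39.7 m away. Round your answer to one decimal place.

52.0 dB

L_p = L_w − 10·log₁₀(2π·r²) with r = 39.7 m.
2π·r² = 9903 m², 10·log₁₀ of that is 39.958 dB.
L_p = 92 − 39.958 = 52.04 dB.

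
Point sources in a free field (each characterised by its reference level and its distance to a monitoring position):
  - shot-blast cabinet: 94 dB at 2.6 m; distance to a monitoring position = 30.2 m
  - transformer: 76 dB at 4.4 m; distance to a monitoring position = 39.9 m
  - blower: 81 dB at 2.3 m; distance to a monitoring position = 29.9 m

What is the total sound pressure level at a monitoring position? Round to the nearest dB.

Propagate each source to the receiver with L = L_ref − 20·log₁₀(r/r_ref), then add intensities.
shot-blast cabinet: 94 − 20·log₁₀(30.2/2.6) = 94 − 21.30 = 72.70 dB.
transformer: 76 − 20·log₁₀(39.9/4.4) = 76 − 19.15 = 56.85 dB.
blower: 81 − 20·log₁₀(29.9/2.3) = 81 − 22.28 = 58.72 dB.
Σ 10^(L/10) = 1.985e+07 → L_total = 10·log₁₀(1.985e+07) = 72.98 dB.

73 dB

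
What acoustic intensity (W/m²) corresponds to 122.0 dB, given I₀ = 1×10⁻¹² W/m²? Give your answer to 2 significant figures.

I = I₀·10^(L/10) = 10⁻¹² × 10^(122.0/10) = 10^(0.200).

1.6 W/m²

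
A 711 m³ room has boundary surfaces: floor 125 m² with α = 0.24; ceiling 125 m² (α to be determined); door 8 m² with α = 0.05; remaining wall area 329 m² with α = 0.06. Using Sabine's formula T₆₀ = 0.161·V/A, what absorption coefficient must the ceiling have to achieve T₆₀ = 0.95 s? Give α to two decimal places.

0.56

A = 0.161·V/T₆₀ = 0.161·711/0.95 = 120.50 m² sabins.
Absorption from the other surfaces = 125·0.24 + 8·0.05 + 329·0.06 = 50.14 m², so the ceiling must supply 70.36 m² over 125 m².
α = 70.36/125 = 0.563.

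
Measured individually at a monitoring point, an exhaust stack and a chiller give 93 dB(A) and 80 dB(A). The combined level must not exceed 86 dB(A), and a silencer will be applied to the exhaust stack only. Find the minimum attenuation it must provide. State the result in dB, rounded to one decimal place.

8.3 dB

Fixed contribution from the other source: Σ 10^(L/10) = 10^(80/10) = 1.000e+08 (80.00 dB(A)).
To meet 86 dB(A) overall, the treated exhaust stack may contribute at most 10^(86/10) − 1.000e+08 = 2.981e+08, i.e. 84.74 dB(A).
Required insertion loss = 93 − 84.74 = 8.26 dB.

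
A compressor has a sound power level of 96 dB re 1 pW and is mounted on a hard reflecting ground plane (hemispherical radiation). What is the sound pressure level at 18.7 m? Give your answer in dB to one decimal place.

The power spreads over a hemisphere of area 2π·r², so L_p = L_w − 10·log₁₀(2π·r²).
2π·r² = 2197 m², 10·log₁₀ of that is 33.419 dB.
L_p = 96 − 33.419 = 62.58 dB.

62.6 dB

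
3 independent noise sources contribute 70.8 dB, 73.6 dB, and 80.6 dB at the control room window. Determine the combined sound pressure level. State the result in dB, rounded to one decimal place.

81.8 dB

For uncorrelated sources the intensities add, so convert each level to linear form, sum, and take 10·log₁₀ of the total.
Σ 10^(L/10) = 10^(70.8/10) + 10^(73.6/10) + 10^(80.6/10) = 1.497e+08.
L_total = 10·log₁₀(1.497e+08) = 81.75 dB.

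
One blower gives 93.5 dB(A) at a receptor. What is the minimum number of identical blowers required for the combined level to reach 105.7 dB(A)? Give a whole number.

17

Need L₁ + 10·log₁₀ N ≥ 105.7, i.e. log₁₀ N ≥ 1.22.
N ≥ 10^(12.2/10) = 16.596, so N = 17.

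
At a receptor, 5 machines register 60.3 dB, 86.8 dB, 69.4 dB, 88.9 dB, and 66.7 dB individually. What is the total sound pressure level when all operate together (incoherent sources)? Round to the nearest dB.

Incoherent sources combine by intensity addition: L_total = 10·log₁₀(Σ 10^(L_i/10)).
Σ 10^(L/10) = 10^(60.3/10) + 10^(86.8/10) + 10^(69.4/10) + 10^(88.9/10) + 10^(66.7/10) = 1.269e+09.
L_total = 10·log₁₀(1.269e+09) = 91.04 dB.

91 dB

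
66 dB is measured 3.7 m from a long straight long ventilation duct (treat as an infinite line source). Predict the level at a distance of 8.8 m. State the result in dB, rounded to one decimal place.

Line-source attenuation: ΔL = 10·log₁₀(r₂/r₁) = 10·log₁₀(8.8/3.7) = 3.763 dB.
L₂ = 66 − 10·log₁₀(8.8/3.7) = 66 − 3.763 = 62.24 dB.

62.2 dB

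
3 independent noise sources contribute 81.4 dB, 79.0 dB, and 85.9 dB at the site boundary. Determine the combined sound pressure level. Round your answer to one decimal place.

For uncorrelated sources the intensities add, so convert each level to linear form, sum, and take 10·log₁₀ of the total.
Σ 10^(L/10) = 10^(81.4/10) + 10^(79.0/10) + 10^(85.9/10) = 6.065e+08.
L_total = 10·log₁₀(6.065e+08) = 87.83 dB.

87.8 dB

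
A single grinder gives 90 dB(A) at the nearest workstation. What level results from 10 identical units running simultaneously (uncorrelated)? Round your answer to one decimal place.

With 10 equal, uncorrelated contributions the intensity is 10× that of one unit, giving a rise of 10·log₁₀ 10.
L_total = 90 + 10·log₁₀(10) = 90 + 10.000 = 100.00 dB(A).

100.0 dB(A)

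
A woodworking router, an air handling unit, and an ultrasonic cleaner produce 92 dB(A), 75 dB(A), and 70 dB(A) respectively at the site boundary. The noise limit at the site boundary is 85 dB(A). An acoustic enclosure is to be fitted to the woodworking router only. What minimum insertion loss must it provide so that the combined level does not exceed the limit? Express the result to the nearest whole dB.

8 dB

Fixed contribution from the other sources: Σ 10^(L/10) = 10^(75/10) + 10^(70/10) = 4.162e+07 (76.19 dB(A)).
The limit corresponds to 10^(85/10) = 3.162e+08; subtracting the fixed part leaves 2.746e+08 for the woodworking router, i.e. 84.39 dB(A).
Required insertion loss = 92 − 84.39 = 7.61 dB.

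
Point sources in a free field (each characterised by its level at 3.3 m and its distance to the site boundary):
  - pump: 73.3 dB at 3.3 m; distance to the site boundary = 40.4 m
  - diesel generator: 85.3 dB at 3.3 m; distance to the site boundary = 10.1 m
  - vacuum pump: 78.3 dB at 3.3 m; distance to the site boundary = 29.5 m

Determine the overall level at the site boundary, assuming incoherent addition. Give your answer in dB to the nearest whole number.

Propagate each source to the receiver with L = L_ref − 20·log₁₀(r/r_ref), then add intensities.
pump: 73.3 − 20·log₁₀(40.4/3.3) = 73.3 − 21.76 = 51.54 dB.
diesel generator: 85.3 − 20·log₁₀(10.1/3.3) = 85.3 − 9.72 = 75.58 dB.
vacuum pump: 78.3 − 20·log₁₀(29.5/3.3) = 78.3 − 19.03 = 59.27 dB.
Σ 10^(L/10) = 3.716e+07 → L_total = 10·log₁₀(3.716e+07) = 75.70 dB.

76 dB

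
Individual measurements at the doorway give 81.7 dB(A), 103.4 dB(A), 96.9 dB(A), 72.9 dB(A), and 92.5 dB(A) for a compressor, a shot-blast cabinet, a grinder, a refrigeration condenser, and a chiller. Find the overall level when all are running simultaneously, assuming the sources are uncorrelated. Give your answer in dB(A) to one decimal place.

Incoherent sources combine by intensity addition: L_total = 10·log₁₀(Σ 10^(L_i/10)).
Σ 10^(L/10) = 10^(81.7/10) + 10^(103.4/10) + 10^(96.9/10) + 10^(72.9/10) + 10^(92.5/10) = 2.872e+10.
L_total = 10·log₁₀(2.872e+10) = 104.58 dB(A).

104.6 dB(A)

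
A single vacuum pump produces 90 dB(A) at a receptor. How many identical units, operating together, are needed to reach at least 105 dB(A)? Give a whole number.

32

The shortfall is 105 − 90 = 15.0 dB, and N units add 10·log₁₀ N, so need 10·log₁₀ N ≥ 15.0.
N ≥ 10^(15.0/10) = 31.623, so N = 32.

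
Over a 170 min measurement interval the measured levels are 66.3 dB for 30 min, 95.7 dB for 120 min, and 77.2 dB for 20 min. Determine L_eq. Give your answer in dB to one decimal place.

94.2 dB

Weight each interval's intensity by its duration and average over T = 170 min:
Σ tᵢ·10^(Lᵢ/10) = 30·10^(66.3/10) + 120·10^(95.7/10) + 20·10^(77.2/10) = 4.470e+11.
L_eq = 10·log₁₀(4.470e+11/170) = 94.20 dB.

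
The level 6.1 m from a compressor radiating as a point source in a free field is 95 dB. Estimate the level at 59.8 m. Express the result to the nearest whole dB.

For a point source, L₂ = L₁ − 20·log₁₀(r₂/r₁).
L₂ = 95 − 20·log₁₀(59.8/6.1) = 95 − 19.827 = 75.17 dB.

75 dB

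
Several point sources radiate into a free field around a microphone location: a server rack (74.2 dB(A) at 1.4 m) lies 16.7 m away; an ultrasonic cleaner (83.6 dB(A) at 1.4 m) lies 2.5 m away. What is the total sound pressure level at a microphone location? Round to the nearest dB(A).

Propagate each source to the receiver with L = L_ref − 20·log₁₀(r/r_ref), then add intensities.
server rack: 74.2 − 20·log₁₀(16.7/1.4) = 74.2 − 21.53 = 52.67 dB(A).
ultrasonic cleaner: 83.6 − 20·log₁₀(2.5/1.4) = 83.6 − 5.04 = 78.56 dB(A).
Σ 10^(L/10) = 7.203e+07 → L_total = 10·log₁₀(7.203e+07) = 78.57 dB(A).

79 dB(A)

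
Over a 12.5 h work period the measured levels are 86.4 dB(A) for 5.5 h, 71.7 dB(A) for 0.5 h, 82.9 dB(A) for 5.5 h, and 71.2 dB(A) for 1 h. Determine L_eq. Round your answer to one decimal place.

84.5 dB(A)

L_eq = 10·log₁₀[(1/T)·Σ tᵢ·10^(Lᵢ/10)] with T = 12.5 h.
Σ tᵢ·10^(Lᵢ/10) = 5.5·10^(86.4/10) + 0.5·10^(71.7/10) + 5.5·10^(82.9/10) + 1·10^(71.2/10) = 3.494e+09.
L_eq = 10·log₁₀(3.494e+09/12.5) = 84.46 dB(A).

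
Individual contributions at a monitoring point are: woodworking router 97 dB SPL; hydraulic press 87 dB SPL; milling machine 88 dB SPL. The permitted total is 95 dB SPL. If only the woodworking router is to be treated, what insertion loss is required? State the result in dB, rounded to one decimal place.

3.9 dB

Everything except the woodworking router sums to 10^(87/10) + 10^(88/10) = 1.132e+09 in linear terms, 90.54 dB SPL.
To meet 95 dB SPL overall, the treated woodworking router may contribute at most 10^(95/10) − 1.132e+09 = 2.030e+09, i.e. 93.08 dB SPL.
So the woodworking router must be reduced from 97 to 93.08 dB SPL: IL = 3.92 dB.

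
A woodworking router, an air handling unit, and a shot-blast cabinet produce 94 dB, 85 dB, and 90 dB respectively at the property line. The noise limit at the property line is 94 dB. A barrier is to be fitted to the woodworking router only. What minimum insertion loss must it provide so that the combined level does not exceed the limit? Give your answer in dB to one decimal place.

3.2 dB

Everything except the woodworking router sums to 10^(85/10) + 10^(90/10) = 1.316e+09 in linear terms, 91.19 dB.
The limit corresponds to 10^(94/10) = 2.512e+09; subtracting the fixed part leaves 1.196e+09 for the woodworking router, i.e. 90.78 dB.
So the woodworking router must be reduced from 94 to 90.78 dB: IL = 3.22 dB.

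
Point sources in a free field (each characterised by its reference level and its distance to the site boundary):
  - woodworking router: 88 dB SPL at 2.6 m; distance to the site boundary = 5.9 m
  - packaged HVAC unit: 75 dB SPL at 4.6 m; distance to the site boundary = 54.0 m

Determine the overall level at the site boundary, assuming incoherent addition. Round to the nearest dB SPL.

Apply inverse-square spreading to bring every level to the receiver, then sum 10^(L/10).
woodworking router: 88 − 20·log₁₀(5.9/2.6) = 88 − 7.12 = 80.88 dB SPL.
packaged HVAC unit: 75 − 20·log₁₀(54.0/4.6) = 75 − 21.39 = 53.61 dB SPL.
Σ 10^(L/10) = 1.228e+08 → L_total = 10·log₁₀(1.228e+08) = 80.89 dB SPL.

81 dB SPL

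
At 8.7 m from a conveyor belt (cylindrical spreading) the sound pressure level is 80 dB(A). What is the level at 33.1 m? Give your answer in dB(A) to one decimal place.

74.2 dB(A)

Line-source attenuation: ΔL = 10·log₁₀(r₂/r₁) = 10·log₁₀(33.1/8.7) = 5.803 dB.
L₂ = 80 − 10·log₁₀(33.1/8.7) = 80 − 5.803 = 74.20 dB(A).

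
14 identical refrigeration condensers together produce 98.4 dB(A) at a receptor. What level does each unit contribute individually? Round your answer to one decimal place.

86.9 dB(A)

For N identical incoherent sources L_total = L₁ + 10·log₁₀ N, so L₁ = 98.4 − 10·log₁₀(14) = 98.4 − 11.461.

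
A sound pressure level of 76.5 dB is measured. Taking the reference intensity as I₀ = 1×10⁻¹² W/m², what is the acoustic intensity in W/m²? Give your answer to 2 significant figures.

4.5e-05 W/m²

I/I₀ = 10^(76.5/10) = 4.467e+07, so I = 4.467e+07 × 10⁻¹² W/m².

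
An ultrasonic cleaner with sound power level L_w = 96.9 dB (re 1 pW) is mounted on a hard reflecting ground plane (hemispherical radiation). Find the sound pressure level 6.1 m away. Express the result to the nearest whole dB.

Free-field hemispherical radiation: L_p = L_w − 10·log₁₀(2π·r²), r = 6.1 m.
2π·r² = 233.8 m², 10·log₁₀ of that is 23.688 dB.
L_p = 96.9 − 23.688 = 73.21 dB.

73 dB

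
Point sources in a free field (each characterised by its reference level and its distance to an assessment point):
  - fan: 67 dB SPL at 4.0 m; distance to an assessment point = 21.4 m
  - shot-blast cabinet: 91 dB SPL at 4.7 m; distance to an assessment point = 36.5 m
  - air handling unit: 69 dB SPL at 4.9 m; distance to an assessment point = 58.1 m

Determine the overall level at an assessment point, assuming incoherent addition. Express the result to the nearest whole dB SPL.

73 dB SPL

First find each source's level at the receiver (point-source: −20·log₁₀(r/r_ref)), then combine on an intensity basis.
fan: 67 − 20·log₁₀(21.4/4.0) = 67 − 14.57 = 52.43 dB SPL.
shot-blast cabinet: 91 − 20·log₁₀(36.5/4.7) = 91 − 17.80 = 73.20 dB SPL.
air handling unit: 69 − 20·log₁₀(58.1/4.9) = 69 − 21.48 = 47.52 dB SPL.
Σ 10^(L/10) = 2.111e+07 → L_total = 10·log₁₀(2.111e+07) = 73.24 dB SPL.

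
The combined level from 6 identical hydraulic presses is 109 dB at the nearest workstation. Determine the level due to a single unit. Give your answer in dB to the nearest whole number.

101 dB

Dividing the total intensity by 6 lowers the level by 10·log₁₀ 6 = 7.782 dB: L₁ = 109 − 7.782.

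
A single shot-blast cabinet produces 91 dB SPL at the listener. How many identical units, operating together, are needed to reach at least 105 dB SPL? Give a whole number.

26

Need L₁ + 10·log₁₀ N ≥ 105, i.e. log₁₀ N ≥ 1.40.
N ≥ 10^(14.0/10) = 25.119, so N = 26.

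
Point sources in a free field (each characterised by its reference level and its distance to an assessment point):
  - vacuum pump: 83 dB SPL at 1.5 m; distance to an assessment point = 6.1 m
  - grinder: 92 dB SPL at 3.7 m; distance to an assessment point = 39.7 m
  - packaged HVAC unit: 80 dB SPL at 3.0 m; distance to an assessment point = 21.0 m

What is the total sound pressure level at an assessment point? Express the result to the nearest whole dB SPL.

74 dB SPL

Apply inverse-square spreading to bring every level to the receiver, then sum 10^(L/10).
vacuum pump: 83 − 20·log₁₀(6.1/1.5) = 83 − 12.18 = 70.82 dB SPL.
grinder: 92 − 20·log₁₀(39.7/3.7) = 92 − 20.61 = 71.39 dB SPL.
packaged HVAC unit: 80 − 20·log₁₀(21.0/3.0) = 80 − 16.90 = 63.10 dB SPL.
Σ 10^(L/10) = 2.787e+07 → L_total = 10·log₁₀(2.787e+07) = 74.45 dB SPL.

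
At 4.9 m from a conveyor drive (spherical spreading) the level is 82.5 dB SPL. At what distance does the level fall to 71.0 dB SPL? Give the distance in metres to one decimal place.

18.4 m

For a point source L₁ − L₂ = 20·log₁₀(r₂/r₁), so r₂ = r₁·10^((L₁−L₂)/20).
r₂ = 4.9·10^((82.5−71.0)/20) = 4.9·10^(11.5/20) = 18.42 m.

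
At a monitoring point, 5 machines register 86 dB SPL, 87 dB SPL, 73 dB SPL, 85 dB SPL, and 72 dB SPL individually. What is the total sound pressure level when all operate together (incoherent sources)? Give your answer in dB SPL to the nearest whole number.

Incoherent sources combine by intensity addition: L_total = 10·log₁₀(Σ 10^(L_i/10)).
Σ 10^(L/10) = 10^(86/10) + 10^(87/10) + 10^(73/10) + 10^(85/10) + 10^(72/10) = 1.251e+09.
L_total = 10·log₁₀(1.251e+09) = 90.97 dB SPL.

91 dB SPL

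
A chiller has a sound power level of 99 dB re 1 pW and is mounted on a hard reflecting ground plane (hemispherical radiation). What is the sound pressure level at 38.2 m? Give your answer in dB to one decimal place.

59.4 dB

L_p = L_w − 10·log₁₀(2π·r²) with r = 38.2 m.
2π·r² = 9169 m², 10·log₁₀ of that is 39.623 dB.
L_p = 99 − 39.623 = 59.38 dB.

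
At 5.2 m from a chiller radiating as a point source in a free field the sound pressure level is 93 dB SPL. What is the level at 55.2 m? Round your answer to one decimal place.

72.5 dB SPL

Spherical spreading from a point source gives a 20·log₁₀(r₂/r₁) drop.
L₂ = 93 − 20·log₁₀(55.2/5.2) = 93 − 20.519 = 72.48 dB SPL.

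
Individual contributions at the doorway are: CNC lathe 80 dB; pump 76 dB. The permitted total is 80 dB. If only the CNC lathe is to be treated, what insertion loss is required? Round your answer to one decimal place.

Everything except the CNC lathe sums to 10^(76/10) = 3.981e+07 in linear terms, 76.00 dB.
To meet 80 dB overall, the treated CNC lathe may contribute at most 10^(80/10) − 3.981e+07 = 6.019e+07, i.e. 77.80 dB.
So the CNC lathe must be reduced from 80 to 77.80 dB: IL = 2.20 dB.

2.2 dB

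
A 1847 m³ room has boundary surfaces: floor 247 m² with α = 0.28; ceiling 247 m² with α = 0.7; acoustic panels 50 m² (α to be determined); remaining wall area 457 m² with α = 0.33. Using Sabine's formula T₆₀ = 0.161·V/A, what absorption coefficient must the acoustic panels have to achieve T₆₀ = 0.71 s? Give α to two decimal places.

Required total absorption A = 0.161·1847/0.71 = 418.83 m².
Absorption from the other surfaces = 247·0.28 + 247·0.7 + 457·0.33 = 392.87 m², so the acoustic panels must supply 25.96 m² over 50 m².
α = 25.96/50 = 0.519.

0.52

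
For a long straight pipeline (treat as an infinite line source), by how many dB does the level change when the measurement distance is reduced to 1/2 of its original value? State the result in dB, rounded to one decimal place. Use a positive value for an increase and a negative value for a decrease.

+3.0 dB

A line source loses 3 dB per doubling of distance; generally ΔL = −10·log₁₀(r₂/r₁).
ΔL = −10·log₁₀(0.5) = +3.01 dB.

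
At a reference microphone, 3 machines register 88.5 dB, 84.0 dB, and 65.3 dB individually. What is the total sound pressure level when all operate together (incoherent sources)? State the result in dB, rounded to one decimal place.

89.8 dB

Incoherent sources combine by intensity addition: L_total = 10·log₁₀(Σ 10^(L_i/10)).
Σ 10^(L/10) = 10^(88.5/10) + 10^(84.0/10) + 10^(65.3/10) = 9.625e+08.
L_total = 10·log₁₀(9.625e+08) = 89.83 dB.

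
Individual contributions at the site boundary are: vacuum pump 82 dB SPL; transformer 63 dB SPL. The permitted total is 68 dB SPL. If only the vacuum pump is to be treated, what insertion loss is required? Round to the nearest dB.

The untreated sources together contribute 10^(63/10) = 1.995e+06, i.e. 63.00 dB SPL.
The limit corresponds to 10^(68/10) = 6.310e+06; subtracting the fixed part leaves 4.314e+06 for the vacuum pump, i.e. 66.35 dB SPL.
Required insertion loss = 82 − 66.35 = 15.65 dB.

16 dB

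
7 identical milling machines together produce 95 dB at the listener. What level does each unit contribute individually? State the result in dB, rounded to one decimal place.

86.5 dB

For N identical incoherent sources L_total = L₁ + 10·log₁₀ N, so L₁ = 95 − 10·log₁₀(7) = 95 − 8.451.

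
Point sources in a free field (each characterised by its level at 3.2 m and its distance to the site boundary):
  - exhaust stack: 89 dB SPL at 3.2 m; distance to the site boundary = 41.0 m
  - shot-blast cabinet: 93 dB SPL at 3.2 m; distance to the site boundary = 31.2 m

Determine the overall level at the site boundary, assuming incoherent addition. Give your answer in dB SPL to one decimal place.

Apply inverse-square spreading to bring every level to the receiver, then sum 10^(L/10).
exhaust stack: 89 − 20·log₁₀(41.0/3.2) = 89 − 22.15 = 66.85 dB SPL.
shot-blast cabinet: 93 − 20·log₁₀(31.2/3.2) = 93 − 19.78 = 73.22 dB SPL.
Σ 10^(L/10) = 2.583e+07 → L_total = 10·log₁₀(2.583e+07) = 74.12 dB SPL.

74.1 dB SPL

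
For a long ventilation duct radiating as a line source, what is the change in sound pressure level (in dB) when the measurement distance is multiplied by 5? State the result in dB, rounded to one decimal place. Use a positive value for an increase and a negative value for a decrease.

Line-source spreading: ΔL = −10·log₁₀(r₂/r₁).
ΔL = −10·log₁₀(5) = -6.99 dB.

-7.0 dB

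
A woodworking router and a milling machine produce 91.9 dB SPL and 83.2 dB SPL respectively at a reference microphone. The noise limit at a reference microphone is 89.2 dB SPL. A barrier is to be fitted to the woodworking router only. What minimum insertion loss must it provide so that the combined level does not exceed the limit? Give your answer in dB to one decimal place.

4.0 dB

Fixed contribution from the other source: Σ 10^(L/10) = 10^(83.2/10) = 2.089e+08 (83.20 dB SPL).
The limit corresponds to 10^(89.2/10) = 8.318e+08; subtracting the fixed part leaves 6.228e+08 for the woodworking router, i.e. 87.94 dB SPL.
So the woodworking router must be reduced from 91.9 to 87.94 dB SPL: IL = 3.96 dB.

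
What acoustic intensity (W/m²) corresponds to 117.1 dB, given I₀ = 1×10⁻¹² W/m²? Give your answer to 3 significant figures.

0.513 W/m²

I = I₀·10^(L/10) = 10⁻¹² × 10^(117.1/10) = 10^(-0.290).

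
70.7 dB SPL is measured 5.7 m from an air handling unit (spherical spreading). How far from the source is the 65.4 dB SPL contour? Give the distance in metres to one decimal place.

10.5 m

The 5.3 dB drop corresponds to a distance ratio of 10^(5.3/20) for a point source.
r₂ = 5.7·10^((70.7−65.4)/20) = 5.7·10^(5.3/20) = 10.49 m.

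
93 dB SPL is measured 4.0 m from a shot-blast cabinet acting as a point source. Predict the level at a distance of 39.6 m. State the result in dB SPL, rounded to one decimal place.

Point-source attenuation: ΔL = 20·log₁₀(r₂/r₁) = 20·log₁₀(39.6/4.0) = 19.913 dB.
L₂ = 93 − 20·log₁₀(39.6/4.0) = 93 − 19.913 = 73.09 dB SPL.

73.1 dB SPL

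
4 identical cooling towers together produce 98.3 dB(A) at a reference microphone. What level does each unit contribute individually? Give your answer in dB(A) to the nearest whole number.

4 equal contributions raise the level by 10·log₁₀ 4 = 6.021 dB, so each unit alone gives 98.3 − 6.021.

92 dB(A)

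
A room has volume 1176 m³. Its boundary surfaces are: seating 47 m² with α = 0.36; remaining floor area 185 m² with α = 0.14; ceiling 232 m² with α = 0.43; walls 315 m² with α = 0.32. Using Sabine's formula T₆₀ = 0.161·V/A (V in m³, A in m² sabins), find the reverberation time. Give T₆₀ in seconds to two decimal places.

Summing Sᵢαᵢ: 47·0.36 + 185·0.14 + 232·0.43 + 315·0.32 = 243.38 m².
T₆₀ = 0.161·V/A = 0.161·1176/243.38 = 0.778 s.

0.78 s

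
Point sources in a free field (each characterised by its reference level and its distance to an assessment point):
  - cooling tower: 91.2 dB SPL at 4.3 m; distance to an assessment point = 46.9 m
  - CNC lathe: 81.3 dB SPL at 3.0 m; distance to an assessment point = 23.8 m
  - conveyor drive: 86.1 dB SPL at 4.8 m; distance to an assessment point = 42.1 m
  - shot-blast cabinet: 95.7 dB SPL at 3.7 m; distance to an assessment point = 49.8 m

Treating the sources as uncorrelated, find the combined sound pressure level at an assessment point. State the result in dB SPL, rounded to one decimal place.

75.9 dB SPL

First find each source's level at the receiver (point-source: −20·log₁₀(r/r_ref)), then combine on an intensity basis.
cooling tower: 91.2 − 20·log₁₀(46.9/4.3) = 91.2 − 20.75 = 70.45 dB SPL.
CNC lathe: 81.3 − 20·log₁₀(23.8/3.0) = 81.3 − 17.99 = 63.31 dB SPL.
conveyor drive: 86.1 − 20·log₁₀(42.1/4.8) = 86.1 − 18.86 = 67.24 dB SPL.
shot-blast cabinet: 95.7 − 20·log₁₀(49.8/3.7) = 95.7 − 22.58 = 73.12 dB SPL.
Σ 10^(L/10) = 3.903e+07 → L_total = 10·log₁₀(3.903e+07) = 75.91 dB SPL.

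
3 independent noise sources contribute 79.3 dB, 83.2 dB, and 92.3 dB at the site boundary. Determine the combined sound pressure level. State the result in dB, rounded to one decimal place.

93.0 dB

For uncorrelated sources the intensities add, so convert each level to linear form, sum, and take 10·log₁₀ of the total.
Σ 10^(L/10) = 10^(79.3/10) + 10^(83.2/10) + 10^(92.3/10) = 1.992e+09.
L_total = 10·log₁₀(1.992e+09) = 92.99 dB.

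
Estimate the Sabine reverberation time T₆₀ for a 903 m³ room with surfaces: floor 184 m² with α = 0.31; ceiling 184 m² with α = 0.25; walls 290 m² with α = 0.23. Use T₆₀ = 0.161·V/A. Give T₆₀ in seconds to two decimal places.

Summing Sᵢαᵢ: 184·0.31 + 184·0.25 + 290·0.23 = 169.74 m².
T₆₀ = 0.161·V/A = 0.161·903/169.74 = 0.857 s.

0.86 s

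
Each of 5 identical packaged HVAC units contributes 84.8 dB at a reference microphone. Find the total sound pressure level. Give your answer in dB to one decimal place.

91.8 dB

N identical incoherent sources raise the level by 10·log₁₀ N.
L_total = 84.8 + 10·log₁₀(5) = 84.8 + 6.990 = 91.79 dB.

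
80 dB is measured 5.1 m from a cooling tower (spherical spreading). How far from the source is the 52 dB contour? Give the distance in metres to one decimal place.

128.1 m

For a point source L₁ − L₂ = 20·log₁₀(r₂/r₁), so r₂ = r₁·10^((L₁−L₂)/20).
r₂ = 5.1·10^((80−52)/20) = 5.1·10^(28.0/20) = 128.11 m.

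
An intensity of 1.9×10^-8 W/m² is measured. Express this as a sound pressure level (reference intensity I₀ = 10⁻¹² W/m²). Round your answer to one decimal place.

L = 10·log₁₀(I/I₀) = 10·log₁₀(1.9×10^-8/10⁻¹²) = 10·log₁₀(1.9×10^4).
L = 10·(0.2788 + 4) = 42.79 dB.

42.8 dB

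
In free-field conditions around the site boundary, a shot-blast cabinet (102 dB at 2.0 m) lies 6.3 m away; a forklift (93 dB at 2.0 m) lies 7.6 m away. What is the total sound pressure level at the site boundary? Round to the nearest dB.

92 dB

First find each source's level at the receiver (point-source: −20·log₁₀(r/r_ref)), then combine on an intensity basis.
shot-blast cabinet: 102 − 20·log₁₀(6.3/2.0) = 102 − 9.97 = 92.03 dB.
forklift: 93 − 20·log₁₀(7.6/2.0) = 93 − 11.60 = 81.40 dB.
Σ 10^(L/10) = 1.735e+09 → L_total = 10·log₁₀(1.735e+09) = 92.39 dB.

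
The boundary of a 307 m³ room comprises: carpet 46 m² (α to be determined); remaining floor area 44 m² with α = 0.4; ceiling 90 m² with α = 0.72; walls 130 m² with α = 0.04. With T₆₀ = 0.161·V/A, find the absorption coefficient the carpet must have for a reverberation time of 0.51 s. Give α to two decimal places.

0.20

From T₆₀ = 0.161·V/A, the target T₆₀ = 0.51 s needs A = 0.161·307/0.51 = 96.92 m².
Absorption from the other surfaces = 44·0.4 + 90·0.72 + 130·0.04 = 87.60 m², so the carpet must supply 9.32 m² over 46 m².
α = 9.32/46 = 0.203.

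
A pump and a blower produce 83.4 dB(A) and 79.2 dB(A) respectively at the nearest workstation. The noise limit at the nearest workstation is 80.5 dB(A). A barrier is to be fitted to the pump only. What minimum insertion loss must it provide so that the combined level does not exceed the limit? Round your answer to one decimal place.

Fixed contribution from the other source: Σ 10^(L/10) = 10^(79.2/10) = 8.318e+07 (79.20 dB(A)).
The limit corresponds to 10^(80.5/10) = 1.122e+08; subtracting the fixed part leaves 2.903e+07 for the pump, i.e. 74.63 dB(A).
So the pump must be reduced from 83.4 to 74.63 dB(A): IL = 8.77 dB.

8.8 dB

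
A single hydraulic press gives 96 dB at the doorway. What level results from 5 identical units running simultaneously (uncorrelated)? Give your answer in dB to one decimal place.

103.0 dB

With 5 equal, uncorrelated contributions the intensity is 5× that of one unit, giving a rise of 10·log₁₀ 5.
L_total = 96 + 10·log₁₀(5) = 96 + 6.990 = 102.99 dB.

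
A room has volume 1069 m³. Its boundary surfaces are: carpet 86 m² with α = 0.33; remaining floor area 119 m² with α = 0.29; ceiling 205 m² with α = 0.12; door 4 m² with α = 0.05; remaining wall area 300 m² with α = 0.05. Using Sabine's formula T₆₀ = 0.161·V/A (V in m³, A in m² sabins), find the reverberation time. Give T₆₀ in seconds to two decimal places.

Total absorption A = 86·0.33 + 119·0.29 + 205·0.12 + 4·0.05 + 300·0.05 = 102.69 m² sabins.
T₆₀ = 0.161·V/A = 0.161·1069/102.69 = 1.676 s.

1.68 s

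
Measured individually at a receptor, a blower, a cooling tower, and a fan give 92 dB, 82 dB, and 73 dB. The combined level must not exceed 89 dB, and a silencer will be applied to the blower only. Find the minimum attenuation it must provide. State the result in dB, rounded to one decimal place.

The untreated sources together contribute 10^(82/10) + 10^(73/10) = 1.784e+08, i.e. 82.51 dB.
To meet 89 dB overall, the treated blower may contribute at most 10^(89/10) − 1.784e+08 = 6.159e+08, i.e. 87.90 dB.
Required insertion loss = 92 − 87.90 = 4.10 dB.

4.1 dB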